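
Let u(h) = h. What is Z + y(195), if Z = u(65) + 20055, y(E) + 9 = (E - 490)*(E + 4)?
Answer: -38594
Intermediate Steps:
y(E) = -9 + (-490 + E)*(4 + E) (y(E) = -9 + (E - 490)*(E + 4) = -9 + (-490 + E)*(4 + E))
Z = 20120 (Z = 65 + 20055 = 20120)
Z + y(195) = 20120 + (-1969 + 195**2 - 486*195) = 20120 + (-1969 + 38025 - 94770) = 20120 - 58714 = -38594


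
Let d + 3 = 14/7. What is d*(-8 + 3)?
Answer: 5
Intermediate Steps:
d = -1 (d = -3 + 14/7 = -3 + 14*(⅐) = -3 + 2 = -1)
d*(-8 + 3) = -(-8 + 3) = -1*(-5) = 5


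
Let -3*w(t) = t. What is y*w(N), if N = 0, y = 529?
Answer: 0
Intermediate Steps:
w(t) = -t/3
y*w(N) = 529*(-1/3*0) = 529*0 = 0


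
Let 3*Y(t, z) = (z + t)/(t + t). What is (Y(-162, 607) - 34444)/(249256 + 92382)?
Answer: -33480013/332072136 ≈ -0.10082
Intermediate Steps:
Y(t, z) = (t + z)/(6*t) (Y(t, z) = ((z + t)/(t + t))/3 = ((t + z)/((2*t)))/3 = ((t + z)*(1/(2*t)))/3 = ((t + z)/(2*t))/3 = (t + z)/(6*t))
(Y(-162, 607) - 34444)/(249256 + 92382) = ((⅙)*(-162 + 607)/(-162) - 34444)/(249256 + 92382) = ((⅙)*(-1/162)*445 - 34444)/341638 = (-445/972 - 34444)*(1/341638) = -33480013/972*1/341638 = -33480013/332072136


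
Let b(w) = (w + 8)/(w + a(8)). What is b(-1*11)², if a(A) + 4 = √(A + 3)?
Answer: 9/(15 - √11)² ≈ 0.065933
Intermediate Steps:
a(A) = -4 + √(3 + A) (a(A) = -4 + √(A + 3) = -4 + √(3 + A))
b(w) = (8 + w)/(-4 + w + √11) (b(w) = (w + 8)/(w + (-4 + √(3 + 8))) = (8 + w)/(w + (-4 + √11)) = (8 + w)/(-4 + w + √11))
b(-1*11)² = ((8 - 1*11)/(-4 - 1*11 + √11))² = ((8 - 11)/(-4 - 11 + √11))² = (-3/(-15 + √11))² = 9/(-15 + √11)²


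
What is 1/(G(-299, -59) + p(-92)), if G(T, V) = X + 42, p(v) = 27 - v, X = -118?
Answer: 1/43 ≈ 0.023256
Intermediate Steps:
G(T, V) = -76 (G(T, V) = -118 + 42 = -76)
1/(G(-299, -59) + p(-92)) = 1/(-76 + (27 - 1*(-92))) = 1/(-76 + (27 + 92)) = 1/(-76 + 119) = 1/43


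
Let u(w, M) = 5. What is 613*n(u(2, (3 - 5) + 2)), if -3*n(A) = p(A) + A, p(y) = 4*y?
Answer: -15325/3 ≈ -5108.3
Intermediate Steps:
n(A) = -5*A/3 (n(A) = -(4*A + A)/3 = -5*A/3)
613*n(u(2, (3 - 5) + 2)) = 613*(-5/3*5) = 613*(-25/3) = -15325/3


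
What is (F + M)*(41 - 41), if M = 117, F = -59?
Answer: 0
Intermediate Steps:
(F + M)*(41 - 41) = (-59 + 117)*(41 - 41) = 58*0 = 0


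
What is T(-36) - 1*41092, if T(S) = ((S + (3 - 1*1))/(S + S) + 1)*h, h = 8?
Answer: -369722/9 ≈ -41080.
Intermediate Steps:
T(S) = 8 + 4*(2 + S)/S (T(S) = ((S + (3 - 1*1))/(S + S) + 1)*8 = ((S + (3 - 1))/((2*S)) + 1)*8 = ((S + 2)*(1/(2*S)) + 1)*8 = ((2 + S)*(1/(2*S)) + 1)*8 = ((2 + S)/(2*S) + 1)*8 = (1 + (2 + S)/(2*S))*8 = 8 + 4*(2 + S)/S)
T(-36) - 1*41092 = (12 + 8/(-36)) - 1*41092 = (12 + 8*(-1/36)) - 41092 = (12 - 2/9) - 41092 = 106/9 - 41092 = -369722/9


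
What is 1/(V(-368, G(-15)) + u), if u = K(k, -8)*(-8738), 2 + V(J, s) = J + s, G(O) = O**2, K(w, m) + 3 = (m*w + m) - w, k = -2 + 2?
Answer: 1/95973 ≈ 1.0420e-5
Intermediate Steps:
k = 0
K(w, m) = -3 + m - w + m*w (K(w, m) = -3 + ((m*w + m) - w) = -3 + ((m + m*w) - w) = -3 + (m - w + m*w) = -3 + m - w + m*w)
V(J, s) = -2 + J + s (V(J, s) = -2 + (J + s) = -2 + J + s)
u = 96118 (u = (-3 - 8 - 1*0 - 8*0)*(-8738) = (-3 - 8 + 0 + 0)*(-8738) = -11*(-8738) = 96118)
1/(V(-368, G(-15)) + u) = 1/((-2 - 368 + (-15)**2) + 96118) = 1/((-2 - 368 + 225) + 96118) = 1/(-145 + 96118) = 1/95973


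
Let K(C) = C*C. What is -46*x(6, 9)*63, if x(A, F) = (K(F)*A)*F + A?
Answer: -12693240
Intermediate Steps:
K(C) = C**2
x(A, F) = A + A*F**3 (x(A, F) = (F**2*A)*F + A = (A*F**2)*F + A = A*F**3 + A = A + A*F**3)
-46*x(6, 9)*63 = -276*(1 + 9**3)*63 = -276*(1 + 729)*63 = -276*730*63 = -46*4380*63 = -201480*63 = -12693240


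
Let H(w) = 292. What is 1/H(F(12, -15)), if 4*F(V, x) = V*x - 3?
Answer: 1/292 ≈ 0.0034247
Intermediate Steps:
F(V, x) = -3/4 + V*x/4 (F(V, x) = (V*x - 3)/4 = (-3 + V*x)/4 = -3/4 + V*x/4)
1/H(F(12, -15)) = 1/292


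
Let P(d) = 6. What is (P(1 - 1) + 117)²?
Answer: 15129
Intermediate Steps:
(P(1 - 1) + 117)² = (6 + 117)² = 123² = 15129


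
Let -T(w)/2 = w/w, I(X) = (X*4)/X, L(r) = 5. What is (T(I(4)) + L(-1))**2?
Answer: 9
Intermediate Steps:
I(X) = 4 (I(X) = (4*X)/X = 4)
T(w) = -2 (T(w) = -2*w/w = -2*1 = -2)
(T(I(4)) + L(-1))**2 = (-2 + 5)**2 = 3**2 = 9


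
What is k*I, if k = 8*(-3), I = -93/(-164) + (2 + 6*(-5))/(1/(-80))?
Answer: -2204718/41 ≈ -53774.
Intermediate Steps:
I = 367453/164 (I = -93*(-1/164) + (2 - 30)/(-1/80) = 93/164 - 28*(-80) = 93/164 + 2240 = 367453/164 ≈ 2240.6)
k = -24
k*I = -24*367453/164 = -2204718/41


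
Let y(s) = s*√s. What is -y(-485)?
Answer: 485*I*√485 ≈ 10681.0*I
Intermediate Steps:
y(s) = s^(3/2)
-y(-485) = -(-485)^(3/2) = -(-485)*I*√485 = 485*I*√485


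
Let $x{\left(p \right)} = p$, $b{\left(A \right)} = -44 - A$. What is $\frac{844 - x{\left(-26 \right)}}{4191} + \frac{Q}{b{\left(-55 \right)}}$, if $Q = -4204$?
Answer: $- \frac{533618}{1397} \approx -381.97$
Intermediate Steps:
$\frac{844 - x{\left(-26 \right)}}{4191} + \frac{Q}{b{\left(-55 \right)}} = \frac{844 - -26}{4191} - \frac{4204}{-44 - -55} = \left(844 + 26\right) \frac{1}{4191} - \frac{4204}{-44 + 55} = 870 \cdot \frac{1}{4191} - \frac{4204}{11} = \frac{290}{1397} - \frac{4204}{11} = - \frac{533618}{1397}$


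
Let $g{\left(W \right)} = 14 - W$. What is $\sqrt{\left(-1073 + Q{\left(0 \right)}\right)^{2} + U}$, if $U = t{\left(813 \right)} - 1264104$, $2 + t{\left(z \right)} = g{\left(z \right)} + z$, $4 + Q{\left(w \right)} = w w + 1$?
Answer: $2 i \sqrt{26579} \approx 326.06 i$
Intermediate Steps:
$Q{\left(w \right)} = -3 + w^{2}$ ($Q{\left(w \right)} = -4 + \left(w w + 1\right) = -4 + \left(w^{2} + 1\right) = -4 + \left(1 + w^{2}\right) = -3 + w^{2}$)
$t{\left(z \right)} = 12$ ($t{\left(z \right)} = -2 + \left(\left(14 - z\right) + z\right) = -2 + 14 = 12$)
$U = -1264092$ ($U = 12 - 1264104 = -1264092$)
$\sqrt{\left(-1073 + Q{\left(0 \right)}\right)^{2} + U} = \sqrt{\left(-1073 - \left(3 - 0^{2}\right)\right)^{2} - 1264092} = \sqrt{\left(-1073 + \left(-3 + 0\right)\right)^{2} - 1264092} = \sqrt{\left(-1073 - 3\right)^{2} - 1264092} = \sqrt{\left(-1076\right)^{2} - 1264092} = \sqrt{1157776 - 1264092} = \sqrt{-106316} = 2 i \sqrt{26579}$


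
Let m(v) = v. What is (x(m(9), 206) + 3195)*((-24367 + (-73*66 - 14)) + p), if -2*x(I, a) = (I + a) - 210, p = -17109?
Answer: -147838290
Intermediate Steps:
x(I, a) = 105 - I/2 - a/2 (x(I, a) = -((I + a) - 210)/2 = -(-210 + I + a)/2 = 105 - I/2 - a/2)
(x(m(9), 206) + 3195)*((-24367 + (-73*66 - 14)) + p) = ((105 - ½*9 - ½*206) + 3195)*((-24367 + (-73*66 - 14)) - 17109) = ((105 - 9/2 - 103) + 3195)*((-24367 + (-4818 - 14)) - 17109) = (-5/2 + 3195)*((-24367 - 4832) - 17109) = 6385*(-29199 - 17109)/2 = (6385/2)*(-46308) = -147838290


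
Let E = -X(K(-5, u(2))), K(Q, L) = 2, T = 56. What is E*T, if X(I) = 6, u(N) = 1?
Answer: -336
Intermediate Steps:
E = -6 (E = -1*6 = -6)
E*T = -6*56 = -336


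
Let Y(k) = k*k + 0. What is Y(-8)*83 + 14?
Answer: 5326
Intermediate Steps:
Y(k) = k² (Y(k) = k² + 0 = k²)
Y(-8)*83 + 14 = (-8)²*83 + 14 = 64*83 + 14 = 5312 + 14 = 5326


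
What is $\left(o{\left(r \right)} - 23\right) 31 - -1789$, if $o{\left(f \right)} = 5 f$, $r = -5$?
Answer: $301$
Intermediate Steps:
$\left(o{\left(r \right)} - 23\right) 31 - -1789 = \left(5 \left(-5\right) - 23\right) 31 - -1789 = \left(-25 - 23\right) 31 + 1789 = \left(-48\right) 31 + 1789 = -1488 + 1789 = 301$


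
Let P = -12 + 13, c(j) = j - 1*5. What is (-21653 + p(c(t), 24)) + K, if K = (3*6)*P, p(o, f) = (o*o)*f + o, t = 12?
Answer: -20452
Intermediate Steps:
c(j) = -5 + j (c(j) = j - 5 = -5 + j)
P = 1
p(o, f) = o + f*o² (p(o, f) = o²*f + o = f*o² + o = o + f*o²)
K = 18 (K = (3*6)*1 = 18*1 = 18)
(-21653 + p(c(t), 24)) + K = (-21653 + (-5 + 12)*(1 + 24*(-5 + 12))) + 18 = (-21653 + 7*(1 + 24*7)) + 18 = (-21653 + 7*(1 + 168)) + 18 = (-21653 + 7*169) + 18 = (-21653 + 1183) + 18 = -20470 + 18 = -20452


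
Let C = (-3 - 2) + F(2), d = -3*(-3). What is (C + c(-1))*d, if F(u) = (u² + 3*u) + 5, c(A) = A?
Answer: 81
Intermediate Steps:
d = 9
F(u) = 5 + u² + 3*u
C = 10 (C = (-3 - 2) + (5 + 2² + 3*2) = -5 + (5 + 4 + 6) = -5 + 15 = 10)
(C + c(-1))*d = (10 - 1)*9 = 9*9 = 81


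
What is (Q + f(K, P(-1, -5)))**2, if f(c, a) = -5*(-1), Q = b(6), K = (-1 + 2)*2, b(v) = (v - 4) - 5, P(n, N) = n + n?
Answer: 4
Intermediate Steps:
P(n, N) = 2*n
b(v) = -9 + v (b(v) = (-4 + v) - 5 = -9 + v)
K = 2 (K = 1*2 = 2)
Q = -3 (Q = -9 + 6 = -3)
f(c, a) = 5
(Q + f(K, P(-1, -5)))**2 = (-3 + 5)**2 = 2**2 = 4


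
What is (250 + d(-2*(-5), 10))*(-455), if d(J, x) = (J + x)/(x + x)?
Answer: -114205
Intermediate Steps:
d(J, x) = (J + x)/(2*x) (d(J, x) = (J + x)/((2*x)) = (J + x)*(1/(2*x)) = (J + x)/(2*x))
(250 + d(-2*(-5), 10))*(-455) = (250 + (½)*(-2*(-5) + 10)/10)*(-455) = (250 + (½)*(⅒)*(10 + 10))*(-455) = (250 + (½)*(⅒)*20)*(-455) = (250 + 1)*(-455) = 251*(-455) = -114205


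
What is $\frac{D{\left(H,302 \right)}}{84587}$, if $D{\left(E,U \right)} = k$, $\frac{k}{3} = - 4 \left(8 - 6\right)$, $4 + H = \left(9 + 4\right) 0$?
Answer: $- \frac{24}{84587} \approx -0.00028373$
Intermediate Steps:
$H = -4$ ($H = -4 + \left(9 + 4\right) 0 = -4 + 13 \cdot 0 = -4 + 0 = -4$)
$k = -24$ ($k = 3 \left(- 4 \left(8 - 6\right)\right) = 3 \left(\left(-4\right) 2\right) = 3 \left(-8\right) = -24$)
$D{\left(E,U \right)} = -24$
$\frac{D{\left(H,302 \right)}}{84587} = - \frac{24}{84587}$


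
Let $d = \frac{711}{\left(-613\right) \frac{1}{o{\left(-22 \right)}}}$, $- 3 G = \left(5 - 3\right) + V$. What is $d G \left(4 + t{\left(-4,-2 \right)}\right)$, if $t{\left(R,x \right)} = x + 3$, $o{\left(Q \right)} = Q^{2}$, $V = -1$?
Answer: $\frac{573540}{613} \approx 935.63$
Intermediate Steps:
$G = - \frac{1}{3}$ ($G = - \frac{\left(5 - 3\right) - 1}{3} = - \frac{2 - 1}{3} = \left(- \frac{1}{3}\right) 1 = - \frac{1}{3} \approx -0.33333$)
$t{\left(R,x \right)} = 3 + x$
$d = - \frac{344124}{613}$ ($d = \frac{711}{\left(-613\right) \frac{1}{\left(-22\right)^{2}}} = \frac{711}{\left(-613\right) \frac{1}{484}} = \frac{711}{- \frac{613}{484}} = 711 \left(- \frac{484}{613}\right) = - \frac{344124}{613} \approx -561.38$)
$d G \left(4 + t{\left(-4,-2 \right)}\right) = - \frac{344124 \left(- \frac{4 + \left(3 - 2\right)}{3}\right)}{613} = - \frac{344124 \left(- \frac{4 + 1}{3}\right)}{613} = - \frac{344124 \left(\left(- \frac{1}{3}\right) 5\right)}{613} = \left(- \frac{344124}{613}\right) \left(- \frac{5}{3}\right) = \frac{573540}{613}$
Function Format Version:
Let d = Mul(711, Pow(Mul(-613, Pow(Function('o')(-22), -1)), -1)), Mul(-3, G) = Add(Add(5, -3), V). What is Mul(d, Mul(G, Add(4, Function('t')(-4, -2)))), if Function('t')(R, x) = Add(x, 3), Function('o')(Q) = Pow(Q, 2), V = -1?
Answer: Rational(573540, 613) ≈ 935.63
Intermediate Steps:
G = Rational(-1, 3) (G = Mul(Rational(-1, 3), Add(Add(5, -3), -1)) = Mul(Rational(-1, 3), Add(2, -1)) = Mul(Rational(-1, 3), 1) = Rational(-1, 3) ≈ -0.33333)
Function('t')(R, x) = Add(3, x)
d = Rational(-344124, 613) (d = Mul(711, Pow(Mul(-613, Pow(Pow(-22, 2), -1)), -1)) = Mul(711, Pow(Mul(-613, Pow(484, -1)), -1)) = Mul(711, Pow(Mul(-613, Rational(1, 484)), -1)) = Mul(711, Pow(Rational(-613, 484), -1)) = Mul(711, Rational(-484, 613)) = Rational(-344124, 613) ≈ -561.38)
Mul(d, Mul(G, Add(4, Function('t')(-4, -2)))) = Mul(Rational(-344124, 613), Mul(Rational(-1, 3), Add(4, Add(3, -2)))) = Mul(Rational(-344124, 613), Mul(Rational(-1, 3), Add(4, 1))) = Mul(Rational(-344124, 613), Mul(Rational(-1, 3), 5)) = Mul(Rational(-344124, 613), Rational(-5, 3)) = Rational(573540, 613)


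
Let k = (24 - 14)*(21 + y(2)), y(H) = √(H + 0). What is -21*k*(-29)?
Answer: 127890 + 6090*√2 ≈ 1.3650e+5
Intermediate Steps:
y(H) = √H
k = 210 + 10*√2 (k = (24 - 14)*(21 + √2) = 10*(21 + √2) = 210 + 10*√2 ≈ 224.14)
-21*k*(-29) = -21*(210 + 10*√2)*(-29) = (-4410 - 210*√2)*(-29) = 127890 + 6090*√2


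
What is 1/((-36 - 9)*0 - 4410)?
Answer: -1/4410 ≈ -0.00022676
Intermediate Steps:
1/((-36 - 9)*0 - 4410) = 1/(-45*0 - 4410) = 1/(0 - 4410) = 1/(-4410) = -1/4410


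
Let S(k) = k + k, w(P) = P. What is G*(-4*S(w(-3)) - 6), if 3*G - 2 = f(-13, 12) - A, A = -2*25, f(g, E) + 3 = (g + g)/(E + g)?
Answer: 450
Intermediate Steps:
f(g, E) = -3 + 2*g/(E + g) (f(g, E) = -3 + (g + g)/(E + g) = -3 + (2*g)/(E + g) = -3 + 2*g/(E + g))
S(k) = 2*k
A = -50
G = 25 (G = 2/3 + ((-1*(-13) - 3*12)/(12 - 13) - 1*(-50))/3 = 2/3 + ((13 - 36)/(-1) + 50)/3 = 2/3 + (-1*(-23) + 50)/3 = 2/3 + (23 + 50)/3 = 2/3 + (1/3)*73 = 2/3 + 73/3 = 25)
G*(-4*S(w(-3)) - 6) = 25*(-8*(-3) - 6) = 25*(-4*(-6) - 6) = 25*(24 - 6) = 25*18 = 450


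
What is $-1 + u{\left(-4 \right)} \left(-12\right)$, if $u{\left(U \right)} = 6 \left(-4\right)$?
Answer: $287$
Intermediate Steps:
$u{\left(U \right)} = -24$
$-1 + u{\left(-4 \right)} \left(-12\right) = -1 - -288 = -1 + 288 = 287$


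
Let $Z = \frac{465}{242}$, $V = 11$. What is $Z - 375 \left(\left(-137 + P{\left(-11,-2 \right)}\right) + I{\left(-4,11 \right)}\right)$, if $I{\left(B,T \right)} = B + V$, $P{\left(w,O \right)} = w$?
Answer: $\frac{12796215}{242} \approx 52877.0$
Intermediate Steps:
$Z = \frac{465}{242}$ ($Z = 465 \cdot \frac{1}{242} = \frac{465}{242} \approx 1.9215$)
$I{\left(B,T \right)} = 11 + B$ ($I{\left(B,T \right)} = B + 11 = 11 + B$)
$Z - 375 \left(\left(-137 + P{\left(-11,-2 \right)}\right) + I{\left(-4,11 \right)}\right) = \frac{465}{242} - 375 \left(\left(-137 - 11\right) + \left(11 - 4\right)\right) = \frac{465}{242} - 375 \left(-148 + 7\right) = \frac{465}{242} - -52875 = \frac{465}{242} + 52875 = \frac{12796215}{242}$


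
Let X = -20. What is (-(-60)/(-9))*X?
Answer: 400/3 ≈ 133.33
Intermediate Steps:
(-(-60)/(-9))*X = -(-60)/(-9)*(-20) = -(-60)*(-1)/9*(-20) = -4*5/3*(-20) = -20/3*(-20) = 400/3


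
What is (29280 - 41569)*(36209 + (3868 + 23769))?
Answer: -784603494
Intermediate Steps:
(29280 - 41569)*(36209 + (3868 + 23769)) = -12289*(36209 + 27637) = -12289*63846 = -784603494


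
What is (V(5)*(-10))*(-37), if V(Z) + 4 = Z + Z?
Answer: 2220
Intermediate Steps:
V(Z) = -4 + 2*Z (V(Z) = -4 + (Z + Z) = -4 + 2*Z)
(V(5)*(-10))*(-37) = ((-4 + 2*5)*(-10))*(-37) = ((-4 + 10)*(-10))*(-37) = (6*(-10))*(-37) = -60*(-37) = 2220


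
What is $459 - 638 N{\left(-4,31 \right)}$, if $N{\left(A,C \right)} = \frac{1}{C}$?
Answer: $\frac{13591}{31} \approx 438.42$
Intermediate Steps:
$459 - 638 N{\left(-4,31 \right)} = 459 - \frac{638}{31} = \frac{13591}{31}$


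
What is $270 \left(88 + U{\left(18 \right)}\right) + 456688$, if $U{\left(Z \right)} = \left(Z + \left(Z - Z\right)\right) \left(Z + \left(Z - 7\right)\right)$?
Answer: $621388$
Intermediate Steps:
$U{\left(Z \right)} = Z \left(-7 + 2 Z\right)$ ($U{\left(Z \right)} = \left(Z + 0\right) \left(Z + \left(Z - 7\right)\right) = Z \left(Z + \left(-7 + Z\right)\right) = Z \left(-7 + 2 Z\right)$)
$270 \left(88 + U{\left(18 \right)}\right) + 456688 = 270 \left(88 + 18 \left(-7 + 2 \cdot 18\right)\right) + 456688 = 270 \left(88 + 18 \left(-7 + 36\right)\right) + 456688 = 270 \left(88 + 18 \cdot 29\right) + 456688 = 270 \left(88 + 522\right) + 456688 = 270 \cdot 610 + 456688 = 164700 + 456688 = 621388$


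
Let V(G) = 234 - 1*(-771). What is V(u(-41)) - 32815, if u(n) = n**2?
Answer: -31810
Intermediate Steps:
V(G) = 1005 (V(G) = 234 + 771 = 1005)
V(u(-41)) - 32815 = 1005 - 32815 = -31810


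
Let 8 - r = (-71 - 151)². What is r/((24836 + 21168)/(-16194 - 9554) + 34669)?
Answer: -79297403/55788213 ≈ -1.4214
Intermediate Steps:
r = -49276 (r = 8 - (-71 - 151)² = 8 - 1*(-222)² = 8 - 1*49284 = 8 - 49284 = -49276)
r/((24836 + 21168)/(-16194 - 9554) + 34669) = -49276/((24836 + 21168)/(-16194 - 9554) + 34669) = -49276/(46004/(-25748) + 34669) = -49276/(46004*(-1/25748) + 34669) = -49276/(-11501/6437 + 34669) = -49276/223152852/6437 = -49276*6437/223152852 = -79297403/55788213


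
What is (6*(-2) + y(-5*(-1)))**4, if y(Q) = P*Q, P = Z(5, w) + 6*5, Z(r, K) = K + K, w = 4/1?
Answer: 1003875856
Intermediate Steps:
w = 4 (w = 4*1 = 4)
Z(r, K) = 2*K
P = 38 (P = 2*4 + 6*5 = 8 + 30 = 38)
y(Q) = 38*Q
(6*(-2) + y(-5*(-1)))**4 = (6*(-2) + 38*(-5*(-1)))**4 = (-12 + 38*5)**4 = (-12 + 190)**4 = 178**4 = 1003875856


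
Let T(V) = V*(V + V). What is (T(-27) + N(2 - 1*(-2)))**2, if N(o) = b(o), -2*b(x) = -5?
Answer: 8532241/4 ≈ 2.1331e+6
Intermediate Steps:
b(x) = 5/2 (b(x) = -1/2*(-5) = 5/2)
N(o) = 5/2
T(V) = 2*V**2 (T(V) = V*(2*V) = 2*V**2)
(T(-27) + N(2 - 1*(-2)))**2 = (2*(-27)**2 + 5/2)**2 = (2*729 + 5/2)**2 = (1458 + 5/2)**2 = (2921/2)**2 = 8532241/4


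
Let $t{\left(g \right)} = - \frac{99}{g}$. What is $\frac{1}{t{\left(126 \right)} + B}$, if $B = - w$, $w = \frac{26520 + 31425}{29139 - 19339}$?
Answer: $- \frac{1960}{13129} \approx -0.14929$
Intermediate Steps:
$w = \frac{11589}{1960}$ ($w = \frac{57945}{9800} = 57945 \cdot \frac{1}{9800} = \frac{11589}{1960} \approx 5.9128$)
$B = - \frac{11589}{1960}$ ($B = \left(-1\right) \frac{11589}{1960} = - \frac{11589}{1960} \approx -5.9128$)
$\frac{1}{t{\left(126 \right)} + B} = \frac{1}{- \frac{99}{126} - \frac{11589}{1960}} = \frac{1}{\left(-99\right) \frac{1}{126} - \frac{11589}{1960}} = \frac{1}{- \frac{11}{14} - \frac{11589}{1960}} = \frac{1}{- \frac{13129}{1960}} = - \frac{1960}{13129}$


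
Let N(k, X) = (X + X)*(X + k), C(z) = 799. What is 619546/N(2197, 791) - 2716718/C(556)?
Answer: -6420737218117/1888442892 ≈ -3400.0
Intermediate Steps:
N(k, X) = 2*X*(X + k) (N(k, X) = (2*X)*(X + k) = 2*X*(X + k))
619546/N(2197, 791) - 2716718/C(556) = 619546/((2*791*(791 + 2197))) - 2716718/799 = 619546/((2*791*2988)) - 2716718*1/799 = 619546/4727016 - 2716718/799 = 619546*(1/4727016) - 2716718/799 = 309773/2363508 - 2716718/799 = -6420737218117/1888442892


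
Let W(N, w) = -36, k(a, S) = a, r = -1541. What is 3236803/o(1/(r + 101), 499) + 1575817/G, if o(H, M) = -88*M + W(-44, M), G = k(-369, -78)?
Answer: -70448385823/16216812 ≈ -4344.2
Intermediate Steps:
G = -369
o(H, M) = -36 - 88*M (o(H, M) = -88*M - 36 = -36 - 88*M)
3236803/o(1/(r + 101), 499) + 1575817/G = 3236803/(-36 - 88*499) + 1575817/(-369) = 3236803/(-36 - 43912) + 1575817*(-1/369) = 3236803/(-43948) - 1575817/369 = 3236803*(-1/43948) - 1575817/369 = -3236803/43948 - 1575817/369 = -70448385823/16216812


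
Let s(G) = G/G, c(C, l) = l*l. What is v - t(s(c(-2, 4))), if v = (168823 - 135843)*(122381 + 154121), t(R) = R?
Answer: 9119035959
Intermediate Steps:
c(C, l) = l²
s(G) = 1
v = 9119035960 (v = 32980*276502 = 9119035960)
v - t(s(c(-2, 4))) = 9119035960 - 1*1 = 9119035960 - 1 = 9119035959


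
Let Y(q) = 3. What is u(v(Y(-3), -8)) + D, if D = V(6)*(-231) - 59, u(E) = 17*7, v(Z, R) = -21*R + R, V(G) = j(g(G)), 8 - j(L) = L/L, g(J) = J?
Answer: -1557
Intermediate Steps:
j(L) = 7 (j(L) = 8 - L/L = 8 - 1*1 = 8 - 1 = 7)
V(G) = 7
v(Z, R) = -20*R
u(E) = 119
D = -1676 (D = 7*(-231) - 59 = -1617 - 59 = -1676)
u(v(Y(-3), -8)) + D = 119 - 1676 = -1557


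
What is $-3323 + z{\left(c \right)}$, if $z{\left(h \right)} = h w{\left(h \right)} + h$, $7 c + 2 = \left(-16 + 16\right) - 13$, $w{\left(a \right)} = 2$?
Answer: $- \frac{23306}{7} \approx -3329.4$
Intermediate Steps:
$c = - \frac{15}{7}$ ($c = - \frac{2}{7} + \frac{\left(-16 + 16\right) - 13}{7} = - \frac{2}{7} + \frac{0 - 13}{7} = - \frac{2}{7} + \frac{1}{7} \left(-13\right) = - \frac{2}{7} - \frac{13}{7} = - \frac{15}{7} \approx -2.1429$)
$z{\left(h \right)} = 3 h$ ($z{\left(h \right)} = h 2 + h = 2 h + h = 3 h$)
$-3323 + z{\left(c \right)} = -3323 + 3 \left(- \frac{15}{7}\right) = -3323 - \frac{45}{7} = - \frac{23306}{7}$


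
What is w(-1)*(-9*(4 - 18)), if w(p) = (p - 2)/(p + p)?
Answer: 189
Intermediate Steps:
w(p) = (-2 + p)/(2*p) (w(p) = (-2 + p)/((2*p)) = (-2 + p)*(1/(2*p)) = (-2 + p)/(2*p))
w(-1)*(-9*(4 - 18)) = ((½)*(-2 - 1)/(-1))*(-9*(4 - 18)) = ((½)*(-1)*(-3))*(-9*(-14)) = (3/2)*126 = 189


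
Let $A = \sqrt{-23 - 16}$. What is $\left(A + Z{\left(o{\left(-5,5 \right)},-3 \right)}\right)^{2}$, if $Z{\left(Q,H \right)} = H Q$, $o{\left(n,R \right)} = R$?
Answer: $\left(15 - i \sqrt{39}\right)^{2} \approx 186.0 - 187.35 i$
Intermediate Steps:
$A = i \sqrt{39}$ ($A = \sqrt{-23 - 16} = \sqrt{-39} = i \sqrt{39} \approx 6.245 i$)
$\left(A + Z{\left(o{\left(-5,5 \right)},-3 \right)}\right)^{2} = \left(i \sqrt{39} - 15\right)^{2} = \left(-15 + i \sqrt{39}\right)^{2}$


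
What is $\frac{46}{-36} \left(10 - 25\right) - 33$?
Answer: $- \frac{83}{6} \approx -13.833$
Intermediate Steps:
$\frac{46}{-36} \left(10 - 25\right) - 33 = 46 \left(- \frac{1}{36}\right) \left(10 - 25\right) - 33 = \left(- \frac{23}{18}\right) \left(-15\right) - 33 = \frac{115}{6} - 33 = - \frac{83}{6}$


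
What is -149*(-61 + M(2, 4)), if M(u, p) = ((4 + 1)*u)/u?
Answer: 8344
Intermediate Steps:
M(u, p) = 5 (M(u, p) = (5*u)/u = 5)
-149*(-61 + M(2, 4)) = -149*(-61 + 5) = -149*(-56) = 8344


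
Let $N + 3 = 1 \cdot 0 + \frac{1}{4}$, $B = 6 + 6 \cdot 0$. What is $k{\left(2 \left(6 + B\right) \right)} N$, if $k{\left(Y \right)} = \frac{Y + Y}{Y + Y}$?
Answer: $- \frac{11}{4} \approx -2.75$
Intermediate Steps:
$B = 6$ ($B = 6 + 0 = 6$)
$k{\left(Y \right)} = 1$ ($k{\left(Y \right)} = \frac{2 Y}{2 Y} = 2 Y \frac{1}{2 Y} = 1$)
$N = - \frac{11}{4}$ ($N = -3 + \left(1 \cdot 0 + \frac{1}{4}\right) = -3 + \left(0 + \frac{1}{4}\right) = -3 + \frac{1}{4} = - \frac{11}{4} \approx -2.75$)
$k{\left(2 \left(6 + B\right) \right)} N = 1 \left(- \frac{11}{4}\right) = - \frac{11}{4}$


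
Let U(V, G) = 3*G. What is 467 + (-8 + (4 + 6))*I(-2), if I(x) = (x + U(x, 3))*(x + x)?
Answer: 411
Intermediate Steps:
I(x) = 2*x*(9 + x) (I(x) = (x + 3*3)*(x + x) = (x + 9)*(2*x) = (9 + x)*(2*x) = 2*x*(9 + x))
467 + (-8 + (4 + 6))*I(-2) = 467 + (-8 + (4 + 6))*(2*(-2)*(9 - 2)) = 467 + (-8 + 10)*(2*(-2)*7) = 467 + 2*(-28) = 467 - 56 = 411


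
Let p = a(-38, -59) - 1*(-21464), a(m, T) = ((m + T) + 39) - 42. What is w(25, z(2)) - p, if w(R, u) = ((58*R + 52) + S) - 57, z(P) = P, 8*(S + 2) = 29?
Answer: -159339/8 ≈ -19917.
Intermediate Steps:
a(m, T) = -3 + T + m (a(m, T) = ((T + m) + 39) - 42 = (39 + T + m) - 42 = -3 + T + m)
S = 13/8 (S = -2 + (⅛)*29 = -2 + 29/8 = 13/8 ≈ 1.6250)
p = 21364 (p = (-3 - 59 - 38) - 1*(-21464) = -100 + 21464 = 21364)
w(R, u) = -27/8 + 58*R (w(R, u) = ((58*R + 52) + 13/8) - 57 = ((52 + 58*R) + 13/8) - 57 = (429/8 + 58*R) - 57 = -27/8 + 58*R)
w(25, z(2)) - p = (-27/8 + 58*25) - 1*21364 = (-27/8 + 1450) - 21364 = 11573/8 - 21364 = -159339/8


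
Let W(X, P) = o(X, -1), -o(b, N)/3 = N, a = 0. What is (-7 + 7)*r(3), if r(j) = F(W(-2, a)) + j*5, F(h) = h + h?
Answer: 0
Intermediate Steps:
o(b, N) = -3*N
W(X, P) = 3 (W(X, P) = -3*(-1) = 3)
F(h) = 2*h
r(j) = 6 + 5*j (r(j) = 2*3 + j*5 = 6 + 5*j)
(-7 + 7)*r(3) = (-7 + 7)*(6 + 5*3) = 0*(6 + 15) = 0*21 = 0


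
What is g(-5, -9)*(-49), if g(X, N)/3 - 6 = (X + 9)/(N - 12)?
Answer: -854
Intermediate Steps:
g(X, N) = 18 + 3*(9 + X)/(-12 + N) (g(X, N) = 18 + 3*((X + 9)/(N - 12)) = 18 + 3*((9 + X)/(-12 + N)) = 18 + 3*(9 + X)/(-12 + N))
g(-5, -9)*(-49) = (3*(-63 - 5 + 6*(-9))/(-12 - 9))*(-49) = (3*(-63 - 5 - 54)/(-21))*(-49) = (3*(-1/21)*(-122))*(-49) = (122/7)*(-49) = -854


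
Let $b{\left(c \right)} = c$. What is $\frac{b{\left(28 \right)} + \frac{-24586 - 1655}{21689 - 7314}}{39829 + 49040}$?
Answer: $\frac{376259}{1277491875} \approx 0.00029453$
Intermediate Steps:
$\frac{b{\left(28 \right)} + \frac{-24586 - 1655}{21689 - 7314}}{39829 + 49040} = \frac{28 + \frac{-24586 - 1655}{21689 - 7314}}{39829 + 49040} = \frac{28 - \frac{26241}{14375}}{88869} = \left(28 - \frac{26241}{14375}\right) \frac{1}{88869} = \frac{376259}{14375} \cdot \frac{1}{88869} = \frac{376259}{1277491875}$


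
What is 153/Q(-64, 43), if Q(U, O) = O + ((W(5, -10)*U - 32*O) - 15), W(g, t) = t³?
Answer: 51/20884 ≈ 0.0024421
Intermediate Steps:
Q(U, O) = -15 - 1000*U - 31*O (Q(U, O) = O + (((-10)³*U - 32*O) - 15) = O + ((-1000*U - 32*O) - 15) = O + (-15 - 1000*U - 32*O) = -15 - 1000*U - 31*O)
153/Q(-64, 43) = 153/(-15 - 1000*(-64) - 31*43) = 153/(-15 + 64000 - 1333) = 153/62652 = 153*(1/62652) = 51/20884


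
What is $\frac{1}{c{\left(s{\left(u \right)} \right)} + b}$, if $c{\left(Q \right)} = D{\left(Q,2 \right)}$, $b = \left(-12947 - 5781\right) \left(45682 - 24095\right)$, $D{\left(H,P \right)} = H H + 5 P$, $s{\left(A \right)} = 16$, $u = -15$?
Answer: $- \frac{1}{404281070} \approx -2.4735 \cdot 10^{-9}$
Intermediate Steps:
$D{\left(H,P \right)} = H^{2} + 5 P$
$b = -404281336$ ($b = \left(-18728\right) 21587 = -404281336$)
$c{\left(Q \right)} = 10 + Q^{2}$ ($c{\left(Q \right)} = Q^{2} + 5 \cdot 2 = Q^{2} + 10 = 10 + Q^{2}$)
$\frac{1}{c{\left(s{\left(u \right)} \right)} + b} = \frac{1}{\left(10 + 16^{2}\right) - 404281336} = \frac{1}{\left(10 + 256\right) - 404281336} = \frac{1}{266 - 404281336} = \frac{1}{-404281070} = - \frac{1}{404281070}$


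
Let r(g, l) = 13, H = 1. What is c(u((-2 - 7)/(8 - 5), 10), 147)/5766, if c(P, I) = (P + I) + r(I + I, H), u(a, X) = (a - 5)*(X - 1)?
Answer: 44/2883 ≈ 0.015262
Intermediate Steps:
u(a, X) = (-1 + X)*(-5 + a) (u(a, X) = (-5 + a)*(-1 + X) = (-1 + X)*(-5 + a))
c(P, I) = 13 + I + P (c(P, I) = (P + I) + 13 = (I + P) + 13 = 13 + I + P)
c(u((-2 - 7)/(8 - 5), 10), 147)/5766 = (13 + 147 + (5 - (-2 - 7)/(8 - 5) - 5*10 + 10*((-2 - 7)/(8 - 5))))/5766 = (13 + 147 + (5 - (-9)/3 - 50 + 10*(-9/3)))*(1/5766) = (13 + 147 + (5 - (-9)/3 - 50 + 10*(-9*⅓)))*(1/5766) = (13 + 147 + (5 - 1*(-3) - 50 + 10*(-3)))*(1/5766) = (13 + 147 + (5 + 3 - 50 - 30))*(1/5766) = (13 + 147 - 72)*(1/5766) = 88*(1/5766) = 44/2883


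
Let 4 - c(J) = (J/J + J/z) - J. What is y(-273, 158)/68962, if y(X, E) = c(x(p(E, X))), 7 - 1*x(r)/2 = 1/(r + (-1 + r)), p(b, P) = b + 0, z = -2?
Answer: 2519/7241010 ≈ 0.00034788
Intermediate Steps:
p(b, P) = b
x(r) = 14 - 2/(-1 + 2*r) (x(r) = 14 - 2/(r + (-1 + r)) = 14 - 2/(-1 + 2*r))
c(J) = 3 + 3*J/2 (c(J) = 4 - ((J/J + J/(-2)) - J) = 4 - ((1 + J*(-½)) - J) = 4 - ((1 - J/2) - J) = 4 - (1 - 3*J/2) = 4 + (-1 + 3*J/2) = 3 + 3*J/2)
y(X, E) = 3 + 6*(-4 + 7*E)/(-1 + 2*E) (y(X, E) = 3 + 3*(4*(-4 + 7*E)/(-1 + 2*E))/2 = 3 + 6*(-4 + 7*E)/(-1 + 2*E))
y(-273, 158)/68962 = (3*(-9 + 16*158)/(-1 + 2*158))/68962 = (3*(-9 + 2528)/(-1 + 316))*(1/68962) = (3*2519/315)*(1/68962) = (3*(1/315)*2519)*(1/68962) = (2519/105)*(1/68962) = 2519/7241010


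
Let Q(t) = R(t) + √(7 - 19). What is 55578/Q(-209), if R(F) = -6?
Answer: -27789/4 - 9263*I*√3/4 ≈ -6947.3 - 4011.0*I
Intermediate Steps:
Q(t) = -6 + 2*I*√3 (Q(t) = -6 + √(7 - 19) = -6 + √(-12) = -6 + 2*I*√3)
55578/Q(-209) = 55578/(-6 + 2*I*√3)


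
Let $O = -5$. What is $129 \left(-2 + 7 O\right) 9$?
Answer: $-42957$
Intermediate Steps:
$129 \left(-2 + 7 O\right) 9 = 129 \left(-2 + 7 \left(-5\right)\right) 9 = 129 \left(-2 - 35\right) 9 = 129 \left(-37\right) 9 = \left(-4773\right) 9 = -42957$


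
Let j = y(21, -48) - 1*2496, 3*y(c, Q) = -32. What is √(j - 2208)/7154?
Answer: 4*I*√663/10731 ≈ 0.0095979*I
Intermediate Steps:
y(c, Q) = -32/3 (y(c, Q) = (⅓)*(-32) = -32/3)
j = -7520/3 (j = -32/3 - 1*2496 = -32/3 - 2496 = -7520/3 ≈ -2506.7)
√(j - 2208)/7154 = √(-7520/3 - 2208)/7154 = √(-14144/3)*(1/7154) = (8*I*√663/3)*(1/7154) = 4*I*√663/10731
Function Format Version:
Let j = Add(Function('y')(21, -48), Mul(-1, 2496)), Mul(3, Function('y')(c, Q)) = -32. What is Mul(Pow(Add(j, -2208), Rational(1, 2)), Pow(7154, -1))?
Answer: Mul(Rational(4, 10731), I, Pow(663, Rational(1, 2))) ≈ Mul(0.0095979, I)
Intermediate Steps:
Function('y')(c, Q) = Rational(-32, 3) (Function('y')(c, Q) = Mul(Rational(1, 3), -32) = Rational(-32, 3))
j = Rational(-7520, 3) (j = Add(Rational(-32, 3), Mul(-1, 2496)) = Add(Rational(-32, 3), -2496) = Rational(-7520, 3) ≈ -2506.7)
Mul(Pow(Add(j, -2208), Rational(1, 2)), Pow(7154, -1)) = Mul(Pow(Add(Rational(-7520, 3), -2208), Rational(1, 2)), Pow(7154, -1)) = Mul(Pow(Rational(-14144, 3), Rational(1, 2)), Rational(1, 7154)) = Mul(Mul(Rational(8, 3), I, Pow(663, Rational(1, 2))), Rational(1, 7154)) = Mul(Rational(4, 10731), I, Pow(663, Rational(1, 2)))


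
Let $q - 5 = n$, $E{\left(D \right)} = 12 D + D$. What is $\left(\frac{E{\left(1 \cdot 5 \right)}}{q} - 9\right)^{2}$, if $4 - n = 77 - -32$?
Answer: $\frac{37249}{400} \approx 93.123$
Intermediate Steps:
$E{\left(D \right)} = 13 D$
$n = -105$ ($n = 4 - \left(77 - -32\right) = 4 - \left(77 + 32\right) = 4 - 109 = -105$)
$q = -100$ ($q = 5 - 105 = -100$)
$\left(\frac{E{\left(1 \cdot 5 \right)}}{q} - 9\right)^{2} = \left(\frac{13 \cdot 1 \cdot 5}{-100} - 9\right)^{2} = \left(13 \cdot 5 \left(- \frac{1}{100}\right) - 9\right)^{2} = \left(65 \left(- \frac{1}{100}\right) - 9\right)^{2} = \left(- \frac{13}{20} - 9\right)^{2} = \left(- \frac{193}{20}\right)^{2} = \frac{37249}{400}$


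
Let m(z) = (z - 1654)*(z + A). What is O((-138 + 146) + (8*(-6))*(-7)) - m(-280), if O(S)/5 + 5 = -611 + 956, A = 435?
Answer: 301470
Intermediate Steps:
m(z) = (-1654 + z)*(435 + z) (m(z) = (z - 1654)*(z + 435) = (-1654 + z)*(435 + z))
O(S) = 1700 (O(S) = -25 + 5*(-611 + 956) = -25 + 5*345 = -25 + 1725 = 1700)
O((-138 + 146) + (8*(-6))*(-7)) - m(-280) = 1700 - (-719490 + (-280)² - 1219*(-280)) = 1700 - (-719490 + 78400 + 341320) = 1700 - 1*(-299770) = 1700 + 299770 = 301470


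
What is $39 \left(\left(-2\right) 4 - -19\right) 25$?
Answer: $10725$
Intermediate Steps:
$39 \left(\left(-2\right) 4 - -19\right) 25 = 39 \left(-8 + 19\right) 25 = 39 \cdot 11 \cdot 25 = 429 \cdot 25 = 10725$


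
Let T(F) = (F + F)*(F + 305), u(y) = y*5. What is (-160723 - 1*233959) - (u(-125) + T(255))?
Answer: -679657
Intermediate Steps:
u(y) = 5*y
T(F) = 2*F*(305 + F) (T(F) = (2*F)*(305 + F) = 2*F*(305 + F))
(-160723 - 1*233959) - (u(-125) + T(255)) = (-160723 - 1*233959) - (5*(-125) + 2*255*(305 + 255)) = (-160723 - 233959) - (-625 + 2*255*560) = -394682 - (-625 + 285600) = -394682 - 1*284975 = -394682 - 284975 = -679657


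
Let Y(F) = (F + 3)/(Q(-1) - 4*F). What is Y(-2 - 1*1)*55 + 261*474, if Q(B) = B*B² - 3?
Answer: 123714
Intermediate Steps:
Q(B) = -3 + B³ (Q(B) = B³ - 3 = -3 + B³)
Y(F) = (3 + F)/(-4 - 4*F) (Y(F) = (F + 3)/((-3 + (-1)³) - 4*F) = (3 + F)/((-3 - 1) - 4*F) = (3 + F)/(-4 - 4*F))
Y(-2 - 1*1)*55 + 261*474 = ((-3 - (-2 - 1*1))/(4*(1 + (-2 - 1*1))))*55 + 261*474 = ((-3 - (-2 - 1))/(4*(1 + (-2 - 1))))*55 + 123714 = ((-3 - 1*(-3))/(4*(1 - 3)))*55 + 123714 = ((¼)*(-3 + 3)/(-2))*55 + 123714 = ((¼)*(-½)*0)*55 + 123714 = 0*55 + 123714 = 0 + 123714 = 123714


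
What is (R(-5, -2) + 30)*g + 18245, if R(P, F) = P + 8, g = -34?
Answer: 17123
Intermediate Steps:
R(P, F) = 8 + P
(R(-5, -2) + 30)*g + 18245 = ((8 - 5) + 30)*(-34) + 18245 = (3 + 30)*(-34) + 18245 = 33*(-34) + 18245 = -1122 + 18245 = 17123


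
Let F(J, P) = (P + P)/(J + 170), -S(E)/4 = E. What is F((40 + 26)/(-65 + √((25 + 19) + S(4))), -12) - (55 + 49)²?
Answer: -27004088552/2496647 - 66*√7/2496647 ≈ -10816.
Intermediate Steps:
S(E) = -4*E
F(J, P) = 2*P/(170 + J) (F(J, P) = (2*P)/(170 + J) = 2*P/(170 + J))
F((40 + 26)/(-65 + √((25 + 19) + S(4))), -12) - (55 + 49)² = 2*(-12)/(170 + (40 + 26)/(-65 + √((25 + 19) - 4*4))) - (55 + 49)² = 2*(-12)/(170 + 66/(-65 + √(44 - 16))) - 1*104² = 2*(-12)/(170 + 66/(-65 + √28)) - 1*10816 = 2*(-12)/(170 + 66/(-65 + 2*√7)) - 10816 = -24/(170 + 66/(-65 + 2*√7)) - 10816 = -10816 - 24/(170 + 66/(-65 + 2*√7))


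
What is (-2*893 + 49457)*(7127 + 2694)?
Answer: 468176891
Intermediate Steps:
(-2*893 + 49457)*(7127 + 2694) = (-1786 + 49457)*9821 = 47671*9821 = 468176891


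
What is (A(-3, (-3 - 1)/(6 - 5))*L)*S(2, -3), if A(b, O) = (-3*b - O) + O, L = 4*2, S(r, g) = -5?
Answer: -360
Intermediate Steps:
L = 8
A(b, O) = -3*b (A(b, O) = (-O - 3*b) + O = -3*b)
(A(-3, (-3 - 1)/(6 - 5))*L)*S(2, -3) = (-3*(-3)*8)*(-5) = (9*8)*(-5) = 72*(-5) = -360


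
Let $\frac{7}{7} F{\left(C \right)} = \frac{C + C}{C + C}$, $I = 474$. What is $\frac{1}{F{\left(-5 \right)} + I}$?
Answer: $\frac{1}{475} \approx 0.0021053$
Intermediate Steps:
$F{\left(C \right)} = 1$ ($F{\left(C \right)} = \frac{C + C}{C + C} = \frac{2 C}{2 C} = 2 C \frac{1}{2 C} = 1$)
$\frac{1}{F{\left(-5 \right)} + I} = \frac{1}{1 + 474} = \frac{1}{475}$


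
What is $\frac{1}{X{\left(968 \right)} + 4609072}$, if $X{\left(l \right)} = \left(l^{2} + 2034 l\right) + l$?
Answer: $\frac{1}{7515976} \approx 1.3305 \cdot 10^{-7}$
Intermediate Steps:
$X{\left(l \right)} = l^{2} + 2035 l$
$\frac{1}{X{\left(968 \right)} + 4609072} = \frac{1}{968 \left(2035 + 968\right) + 4609072} = \frac{1}{968 \cdot 3003 + 4609072} = \frac{1}{2906904 + 4609072} = \frac{1}{7515976}$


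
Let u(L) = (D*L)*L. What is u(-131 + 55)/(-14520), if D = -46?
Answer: 33212/1815 ≈ 18.299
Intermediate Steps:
u(L) = -46*L**2 (u(L) = (-46*L)*L = -46*L**2)
u(-131 + 55)/(-14520) = -46*(-131 + 55)**2/(-14520) = -46*(-76)**2*(-1/14520) = -46*5776*(-1/14520) = -265696*(-1/14520) = 33212/1815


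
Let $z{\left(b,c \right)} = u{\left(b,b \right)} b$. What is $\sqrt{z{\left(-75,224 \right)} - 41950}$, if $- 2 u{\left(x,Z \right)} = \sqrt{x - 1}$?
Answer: $5 \sqrt{-1678 + 3 i \sqrt{19}} \approx 0.79807 + 204.82 i$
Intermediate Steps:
$u{\left(x,Z \right)} = - \frac{\sqrt{-1 + x}}{2}$ ($u{\left(x,Z \right)} = - \frac{\sqrt{x - 1}}{2} = - \frac{\sqrt{-1 + x}}{2}$)
$z{\left(b,c \right)} = - \frac{b \sqrt{-1 + b}}{2}$ ($z{\left(b,c \right)} = - \frac{\sqrt{-1 + b}}{2} b = - \frac{b \sqrt{-1 + b}}{2}$)
$\sqrt{z{\left(-75,224 \right)} - 41950} = \sqrt{\left(- \frac{1}{2}\right) \left(-75\right) \sqrt{-1 - 75} - 41950} = \sqrt{\left(- \frac{1}{2}\right) \left(-75\right) \sqrt{-76} - 41950} = \sqrt{\left(- \frac{1}{2}\right) \left(-75\right) 2 i \sqrt{19} - 41950} = \sqrt{75 i \sqrt{19} - 41950} = \sqrt{-41950 + 75 i \sqrt{19}}$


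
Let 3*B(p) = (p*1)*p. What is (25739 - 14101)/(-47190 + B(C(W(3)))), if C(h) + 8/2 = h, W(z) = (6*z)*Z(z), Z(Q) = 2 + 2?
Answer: -17457/68473 ≈ -0.25495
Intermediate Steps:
Z(Q) = 4
W(z) = 24*z (W(z) = (6*z)*4 = 24*z)
C(h) = -4 + h
B(p) = p**2/3 (B(p) = ((p*1)*p)/3 = (p*p)/3 = p**2/3)
(25739 - 14101)/(-47190 + B(C(W(3)))) = (25739 - 14101)/(-47190 + (-4 + 24*3)**2/3) = 11638/(-47190 + (-4 + 72)**2/3) = 11638/(-47190 + (1/3)*68**2) = 11638/(-47190 + (1/3)*4624) = 11638/(-47190 + 4624/3) = 11638/(-136946/3) = 11638*(-3/136946) = -17457/68473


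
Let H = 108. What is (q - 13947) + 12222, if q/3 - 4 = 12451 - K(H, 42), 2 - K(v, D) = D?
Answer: 35760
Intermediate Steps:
K(v, D) = 2 - D
q = 37485 (q = 12 + 3*(12451 - (2 - 1*42)) = 12 + 3*(12451 - (2 - 42)) = 12 + 3*(12451 - 1*(-40)) = 12 + 3*(12451 + 40) = 12 + 3*12491 = 12 + 37473 = 37485)
(q - 13947) + 12222 = (37485 - 13947) + 12222 = 23538 + 12222 = 35760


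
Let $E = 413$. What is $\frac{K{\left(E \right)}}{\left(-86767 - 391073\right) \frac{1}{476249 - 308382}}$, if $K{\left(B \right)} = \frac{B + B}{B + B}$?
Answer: $- \frac{167867}{477840} \approx -0.3513$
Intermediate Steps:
$K{\left(B \right)} = 1$ ($K{\left(B \right)} = \frac{2 B}{2 B} = 2 B \frac{1}{2 B} = 1$)
$\frac{K{\left(E \right)}}{\left(-86767 - 391073\right) \frac{1}{476249 - 308382}} = 1 \frac{1}{\left(-86767 - 391073\right) \frac{1}{476249 - 308382}} = 1 \frac{1}{\left(-477840\right) \frac{1}{167867}} = 1 \frac{1}{- \frac{477840}{167867}} = 1 \left(- \frac{167867}{477840}\right) = - \frac{167867}{477840}$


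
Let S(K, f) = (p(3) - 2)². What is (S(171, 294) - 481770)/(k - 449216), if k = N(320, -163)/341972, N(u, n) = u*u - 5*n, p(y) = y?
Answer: 164751508468/153619190737 ≈ 1.0725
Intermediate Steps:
N(u, n) = u² - 5*n
k = 103215/341972 (k = (320² - 5*(-163))/341972 = (102400 + 815)*(1/341972) = 103215*(1/341972) = 103215/341972 ≈ 0.30182)
S(K, f) = 1 (S(K, f) = (3 - 2)² = 1² = 1)
(S(171, 294) - 481770)/(k - 449216) = (1 - 481770)/(103215/341972 - 449216) = -481769/(-153619190737/341972) = -481769*(-341972/153619190737) = 164751508468/153619190737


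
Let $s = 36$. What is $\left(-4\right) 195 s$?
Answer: $-28080$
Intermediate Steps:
$\left(-4\right) 195 s = \left(-4\right) 195 \cdot 36 = \left(-780\right) 36 = -28080$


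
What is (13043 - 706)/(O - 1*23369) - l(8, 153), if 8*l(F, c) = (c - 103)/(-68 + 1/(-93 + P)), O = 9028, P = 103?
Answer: -14961021/19475078 ≈ -0.76821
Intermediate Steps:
l(F, c) = 515/2716 - 5*c/2716 (l(F, c) = ((c - 103)/(-68 + 1/(-93 + 103)))/8 = ((-103 + c)/(-68 + 1/10))/8 = ((-103 + c)/(-68 + ⅒))/8 = ((-103 + c)/(-679/10))/8 = ((-103 + c)*(-10/679))/8 = (1030/679 - 10*c/679)/8 = 515/2716 - 5*c/2716)
(13043 - 706)/(O - 1*23369) - l(8, 153) = (13043 - 706)/(9028 - 1*23369) - (515/2716 - 5/2716*153) = 12337/(9028 - 23369) - (515/2716 - 765/2716) = 12337/(-14341) - 1*(-125/1358) = 12337*(-1/14341) + 125/1358 = -12337/14341 + 125/1358 = -14961021/19475078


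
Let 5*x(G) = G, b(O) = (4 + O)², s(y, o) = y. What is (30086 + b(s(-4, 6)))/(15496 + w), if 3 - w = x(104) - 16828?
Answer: 150430/161531 ≈ 0.93128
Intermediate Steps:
x(G) = G/5
w = 84051/5 (w = 3 - ((⅕)*104 - 16828) = 3 - (104/5 - 16828) = 3 - 1*(-84036/5) = 3 + 84036/5 = 84051/5 ≈ 16810.)
(30086 + b(s(-4, 6)))/(15496 + w) = (30086 + (4 - 4)²)/(15496 + 84051/5) = (30086 + 0²)/(161531/5) = (30086 + 0)*(5/161531) = 30086*(5/161531) = 150430/161531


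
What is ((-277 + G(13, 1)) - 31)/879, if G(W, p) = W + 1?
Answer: -98/293 ≈ -0.33447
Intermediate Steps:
G(W, p) = 1 + W
((-277 + G(13, 1)) - 31)/879 = ((-277 + (1 + 13)) - 31)/879 = ((-277 + 14) - 31)*(1/879) = (-263 - 31)*(1/879) = -294*1/879 = -98/293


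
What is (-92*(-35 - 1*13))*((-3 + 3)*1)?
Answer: 0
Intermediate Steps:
(-92*(-35 - 1*13))*((-3 + 3)*1) = (-92*(-35 - 13))*(0*1) = -92*(-48)*0 = 4416*0 = 0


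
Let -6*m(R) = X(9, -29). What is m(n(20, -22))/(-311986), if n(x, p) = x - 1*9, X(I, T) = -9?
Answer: -3/623972 ≈ -4.8079e-6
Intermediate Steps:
n(x, p) = -9 + x (n(x, p) = x - 9 = -9 + x)
m(R) = 3/2 (m(R) = -1/6*(-9) = 3/2)
m(n(20, -22))/(-311986) = (3/2)/(-311986) = (3/2)*(-1/311986) = -3/623972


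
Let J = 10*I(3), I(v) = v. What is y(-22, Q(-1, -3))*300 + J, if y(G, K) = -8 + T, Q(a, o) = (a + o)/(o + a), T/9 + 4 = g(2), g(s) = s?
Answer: -7770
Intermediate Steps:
T = -18 (T = -36 + 9*2 = -36 + 18 = -18)
Q(a, o) = 1 (Q(a, o) = (a + o)/(a + o) = 1)
J = 30 (J = 10*3 = 30)
y(G, K) = -26 (y(G, K) = -8 - 18 = -26)
y(-22, Q(-1, -3))*300 + J = -26*300 + 30 = -7800 + 30 = -7770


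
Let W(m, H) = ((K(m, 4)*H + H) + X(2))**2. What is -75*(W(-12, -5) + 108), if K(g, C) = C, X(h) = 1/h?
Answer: -212475/4 ≈ -53119.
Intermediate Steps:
W(m, H) = (1/2 + 5*H)**2 (W(m, H) = ((4*H + H) + 1/2)**2 = (5*H + 1/2)**2 = (1/2 + 5*H)**2)
-75*(W(-12, -5) + 108) = -75*((1 + 10*(-5))**2/4 + 108) = -75*((1 - 50)**2/4 + 108) = -75*((1/4)*(-49)**2 + 108) = -75*((1/4)*2401 + 108) = -75*(2401/4 + 108) = -75*2833/4 = -212475/4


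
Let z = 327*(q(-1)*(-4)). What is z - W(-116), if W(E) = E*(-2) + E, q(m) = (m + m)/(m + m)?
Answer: -1424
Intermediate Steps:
q(m) = 1 (q(m) = (2*m)/((2*m)) = (2*m)*(1/(2*m)) = 1)
W(E) = -E (W(E) = -2*E + E = -E)
z = -1308 (z = 327*(1*(-4)) = 327*(-4) = -1308)
z - W(-116) = -1308 - (-1)*(-116) = -1308 - 1*116 = -1308 - 116 = -1424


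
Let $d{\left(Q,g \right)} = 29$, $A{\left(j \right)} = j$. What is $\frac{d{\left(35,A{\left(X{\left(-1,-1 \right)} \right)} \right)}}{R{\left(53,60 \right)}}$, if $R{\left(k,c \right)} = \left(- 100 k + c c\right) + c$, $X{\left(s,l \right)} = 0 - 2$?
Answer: $- \frac{29}{1640} \approx -0.017683$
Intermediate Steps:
$X{\left(s,l \right)} = -2$
$R{\left(k,c \right)} = c + c^{2} - 100 k$ ($R{\left(k,c \right)} = \left(- 100 k + c^{2}\right) + c = \left(c^{2} - 100 k\right) + c = c + c^{2} - 100 k$)
$\frac{d{\left(35,A{\left(X{\left(-1,-1 \right)} \right)} \right)}}{R{\left(53,60 \right)}} = \frac{29}{60 + 60^{2} - 5300} = \frac{29}{60 + 3600 - 5300} = \frac{29}{-1640} = 29 \left(- \frac{1}{1640}\right) = - \frac{29}{1640}$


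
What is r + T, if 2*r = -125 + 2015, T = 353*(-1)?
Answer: 592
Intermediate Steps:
T = -353
r = 945 (r = (-125 + 2015)/2 = (½)*1890 = 945)
r + T = 945 - 353 = 592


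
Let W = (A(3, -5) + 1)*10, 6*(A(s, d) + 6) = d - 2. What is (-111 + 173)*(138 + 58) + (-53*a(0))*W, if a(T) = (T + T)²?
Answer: 12152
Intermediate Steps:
A(s, d) = -19/3 + d/6 (A(s, d) = -6 + (d - 2)/6 = -6 + (-2 + d)/6 = -6 + (-⅓ + d/6) = -19/3 + d/6)
a(T) = 4*T² (a(T) = (2*T)² = 4*T²)
W = -185/3 (W = ((-19/3 + (⅙)*(-5)) + 1)*10 = ((-19/3 - ⅚) + 1)*10 = (-43/6 + 1)*10 = -37/6*10 = -185/3 ≈ -61.667)
(-111 + 173)*(138 + 58) + (-53*a(0))*W = (-111 + 173)*(138 + 58) - 212*0²*(-185/3) = 62*196 - 212*0*(-185/3) = 12152 - 53*0*(-185/3) = 12152 + 0*(-185/3) = 12152 + 0 = 12152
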